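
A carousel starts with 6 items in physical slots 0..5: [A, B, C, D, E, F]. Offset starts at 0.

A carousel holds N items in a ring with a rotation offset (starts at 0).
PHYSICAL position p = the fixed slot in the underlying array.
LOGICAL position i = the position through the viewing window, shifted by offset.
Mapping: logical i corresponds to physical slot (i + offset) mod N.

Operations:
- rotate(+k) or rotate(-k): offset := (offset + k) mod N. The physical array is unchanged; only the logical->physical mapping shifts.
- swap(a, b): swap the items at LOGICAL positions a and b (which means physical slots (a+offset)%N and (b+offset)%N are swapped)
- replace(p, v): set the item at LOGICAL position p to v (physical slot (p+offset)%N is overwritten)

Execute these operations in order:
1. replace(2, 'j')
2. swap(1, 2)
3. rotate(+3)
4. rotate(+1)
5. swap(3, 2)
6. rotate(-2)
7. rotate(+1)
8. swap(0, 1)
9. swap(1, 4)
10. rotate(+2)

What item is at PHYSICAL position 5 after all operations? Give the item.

Answer: F

Derivation:
After op 1 (replace(2, 'j')): offset=0, physical=[A,B,j,D,E,F], logical=[A,B,j,D,E,F]
After op 2 (swap(1, 2)): offset=0, physical=[A,j,B,D,E,F], logical=[A,j,B,D,E,F]
After op 3 (rotate(+3)): offset=3, physical=[A,j,B,D,E,F], logical=[D,E,F,A,j,B]
After op 4 (rotate(+1)): offset=4, physical=[A,j,B,D,E,F], logical=[E,F,A,j,B,D]
After op 5 (swap(3, 2)): offset=4, physical=[j,A,B,D,E,F], logical=[E,F,j,A,B,D]
After op 6 (rotate(-2)): offset=2, physical=[j,A,B,D,E,F], logical=[B,D,E,F,j,A]
After op 7 (rotate(+1)): offset=3, physical=[j,A,B,D,E,F], logical=[D,E,F,j,A,B]
After op 8 (swap(0, 1)): offset=3, physical=[j,A,B,E,D,F], logical=[E,D,F,j,A,B]
After op 9 (swap(1, 4)): offset=3, physical=[j,D,B,E,A,F], logical=[E,A,F,j,D,B]
After op 10 (rotate(+2)): offset=5, physical=[j,D,B,E,A,F], logical=[F,j,D,B,E,A]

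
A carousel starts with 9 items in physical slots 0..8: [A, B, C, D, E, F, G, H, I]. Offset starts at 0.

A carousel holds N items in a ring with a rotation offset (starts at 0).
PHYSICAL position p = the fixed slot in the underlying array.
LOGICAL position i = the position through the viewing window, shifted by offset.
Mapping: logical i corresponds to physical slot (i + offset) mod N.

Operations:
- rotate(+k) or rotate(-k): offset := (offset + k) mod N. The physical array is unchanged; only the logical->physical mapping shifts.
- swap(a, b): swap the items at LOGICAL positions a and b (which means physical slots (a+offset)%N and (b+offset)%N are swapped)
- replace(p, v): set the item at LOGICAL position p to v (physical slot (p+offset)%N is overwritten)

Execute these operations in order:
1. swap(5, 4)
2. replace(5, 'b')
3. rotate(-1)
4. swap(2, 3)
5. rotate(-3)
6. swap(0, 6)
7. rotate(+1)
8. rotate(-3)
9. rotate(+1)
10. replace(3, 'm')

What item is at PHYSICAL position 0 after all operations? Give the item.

Answer: A

Derivation:
After op 1 (swap(5, 4)): offset=0, physical=[A,B,C,D,F,E,G,H,I], logical=[A,B,C,D,F,E,G,H,I]
After op 2 (replace(5, 'b')): offset=0, physical=[A,B,C,D,F,b,G,H,I], logical=[A,B,C,D,F,b,G,H,I]
After op 3 (rotate(-1)): offset=8, physical=[A,B,C,D,F,b,G,H,I], logical=[I,A,B,C,D,F,b,G,H]
After op 4 (swap(2, 3)): offset=8, physical=[A,C,B,D,F,b,G,H,I], logical=[I,A,C,B,D,F,b,G,H]
After op 5 (rotate(-3)): offset=5, physical=[A,C,B,D,F,b,G,H,I], logical=[b,G,H,I,A,C,B,D,F]
After op 6 (swap(0, 6)): offset=5, physical=[A,C,b,D,F,B,G,H,I], logical=[B,G,H,I,A,C,b,D,F]
After op 7 (rotate(+1)): offset=6, physical=[A,C,b,D,F,B,G,H,I], logical=[G,H,I,A,C,b,D,F,B]
After op 8 (rotate(-3)): offset=3, physical=[A,C,b,D,F,B,G,H,I], logical=[D,F,B,G,H,I,A,C,b]
After op 9 (rotate(+1)): offset=4, physical=[A,C,b,D,F,B,G,H,I], logical=[F,B,G,H,I,A,C,b,D]
After op 10 (replace(3, 'm')): offset=4, physical=[A,C,b,D,F,B,G,m,I], logical=[F,B,G,m,I,A,C,b,D]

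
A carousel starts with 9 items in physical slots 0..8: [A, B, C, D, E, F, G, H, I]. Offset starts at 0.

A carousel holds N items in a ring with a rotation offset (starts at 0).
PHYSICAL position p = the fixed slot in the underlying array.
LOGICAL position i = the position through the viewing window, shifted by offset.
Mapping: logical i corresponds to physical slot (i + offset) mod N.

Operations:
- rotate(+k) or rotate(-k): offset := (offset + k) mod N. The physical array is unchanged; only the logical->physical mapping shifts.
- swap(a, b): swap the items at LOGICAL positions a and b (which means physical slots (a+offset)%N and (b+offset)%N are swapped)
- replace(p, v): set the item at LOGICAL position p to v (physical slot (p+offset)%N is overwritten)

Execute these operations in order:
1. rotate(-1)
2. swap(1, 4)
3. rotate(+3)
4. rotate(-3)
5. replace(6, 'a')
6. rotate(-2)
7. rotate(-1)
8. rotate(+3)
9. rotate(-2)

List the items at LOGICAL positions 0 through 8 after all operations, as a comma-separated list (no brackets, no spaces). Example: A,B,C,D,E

Answer: G,H,I,D,B,C,A,E,a

Derivation:
After op 1 (rotate(-1)): offset=8, physical=[A,B,C,D,E,F,G,H,I], logical=[I,A,B,C,D,E,F,G,H]
After op 2 (swap(1, 4)): offset=8, physical=[D,B,C,A,E,F,G,H,I], logical=[I,D,B,C,A,E,F,G,H]
After op 3 (rotate(+3)): offset=2, physical=[D,B,C,A,E,F,G,H,I], logical=[C,A,E,F,G,H,I,D,B]
After op 4 (rotate(-3)): offset=8, physical=[D,B,C,A,E,F,G,H,I], logical=[I,D,B,C,A,E,F,G,H]
After op 5 (replace(6, 'a')): offset=8, physical=[D,B,C,A,E,a,G,H,I], logical=[I,D,B,C,A,E,a,G,H]
After op 6 (rotate(-2)): offset=6, physical=[D,B,C,A,E,a,G,H,I], logical=[G,H,I,D,B,C,A,E,a]
After op 7 (rotate(-1)): offset=5, physical=[D,B,C,A,E,a,G,H,I], logical=[a,G,H,I,D,B,C,A,E]
After op 8 (rotate(+3)): offset=8, physical=[D,B,C,A,E,a,G,H,I], logical=[I,D,B,C,A,E,a,G,H]
After op 9 (rotate(-2)): offset=6, physical=[D,B,C,A,E,a,G,H,I], logical=[G,H,I,D,B,C,A,E,a]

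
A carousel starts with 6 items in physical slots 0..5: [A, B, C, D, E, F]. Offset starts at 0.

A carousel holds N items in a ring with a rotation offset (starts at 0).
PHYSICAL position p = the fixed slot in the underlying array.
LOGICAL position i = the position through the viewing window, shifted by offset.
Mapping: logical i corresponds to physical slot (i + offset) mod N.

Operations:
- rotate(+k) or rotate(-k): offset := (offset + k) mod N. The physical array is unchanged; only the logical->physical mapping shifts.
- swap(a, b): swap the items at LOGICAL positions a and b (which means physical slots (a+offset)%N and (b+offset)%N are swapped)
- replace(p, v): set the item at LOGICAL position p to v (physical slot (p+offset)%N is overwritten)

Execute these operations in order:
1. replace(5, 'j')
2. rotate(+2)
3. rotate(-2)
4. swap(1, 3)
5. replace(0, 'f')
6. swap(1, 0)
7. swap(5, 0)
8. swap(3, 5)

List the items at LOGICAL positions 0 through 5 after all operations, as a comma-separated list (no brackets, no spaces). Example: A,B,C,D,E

After op 1 (replace(5, 'j')): offset=0, physical=[A,B,C,D,E,j], logical=[A,B,C,D,E,j]
After op 2 (rotate(+2)): offset=2, physical=[A,B,C,D,E,j], logical=[C,D,E,j,A,B]
After op 3 (rotate(-2)): offset=0, physical=[A,B,C,D,E,j], logical=[A,B,C,D,E,j]
After op 4 (swap(1, 3)): offset=0, physical=[A,D,C,B,E,j], logical=[A,D,C,B,E,j]
After op 5 (replace(0, 'f')): offset=0, physical=[f,D,C,B,E,j], logical=[f,D,C,B,E,j]
After op 6 (swap(1, 0)): offset=0, physical=[D,f,C,B,E,j], logical=[D,f,C,B,E,j]
After op 7 (swap(5, 0)): offset=0, physical=[j,f,C,B,E,D], logical=[j,f,C,B,E,D]
After op 8 (swap(3, 5)): offset=0, physical=[j,f,C,D,E,B], logical=[j,f,C,D,E,B]

Answer: j,f,C,D,E,B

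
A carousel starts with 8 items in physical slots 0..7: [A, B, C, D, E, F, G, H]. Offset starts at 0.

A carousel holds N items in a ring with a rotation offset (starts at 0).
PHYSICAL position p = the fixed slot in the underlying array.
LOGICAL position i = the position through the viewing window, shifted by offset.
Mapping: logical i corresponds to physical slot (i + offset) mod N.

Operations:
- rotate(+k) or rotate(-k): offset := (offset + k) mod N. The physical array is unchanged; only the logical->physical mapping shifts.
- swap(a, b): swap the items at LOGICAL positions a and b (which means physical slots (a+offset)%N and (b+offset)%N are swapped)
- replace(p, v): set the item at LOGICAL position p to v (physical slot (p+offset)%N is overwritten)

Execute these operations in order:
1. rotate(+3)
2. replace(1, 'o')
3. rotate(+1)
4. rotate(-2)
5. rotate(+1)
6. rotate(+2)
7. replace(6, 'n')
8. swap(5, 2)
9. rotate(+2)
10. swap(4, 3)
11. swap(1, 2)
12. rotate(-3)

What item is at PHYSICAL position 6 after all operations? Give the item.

Answer: G

Derivation:
After op 1 (rotate(+3)): offset=3, physical=[A,B,C,D,E,F,G,H], logical=[D,E,F,G,H,A,B,C]
After op 2 (replace(1, 'o')): offset=3, physical=[A,B,C,D,o,F,G,H], logical=[D,o,F,G,H,A,B,C]
After op 3 (rotate(+1)): offset=4, physical=[A,B,C,D,o,F,G,H], logical=[o,F,G,H,A,B,C,D]
After op 4 (rotate(-2)): offset=2, physical=[A,B,C,D,o,F,G,H], logical=[C,D,o,F,G,H,A,B]
After op 5 (rotate(+1)): offset=3, physical=[A,B,C,D,o,F,G,H], logical=[D,o,F,G,H,A,B,C]
After op 6 (rotate(+2)): offset=5, physical=[A,B,C,D,o,F,G,H], logical=[F,G,H,A,B,C,D,o]
After op 7 (replace(6, 'n')): offset=5, physical=[A,B,C,n,o,F,G,H], logical=[F,G,H,A,B,C,n,o]
After op 8 (swap(5, 2)): offset=5, physical=[A,B,H,n,o,F,G,C], logical=[F,G,C,A,B,H,n,o]
After op 9 (rotate(+2)): offset=7, physical=[A,B,H,n,o,F,G,C], logical=[C,A,B,H,n,o,F,G]
After op 10 (swap(4, 3)): offset=7, physical=[A,B,n,H,o,F,G,C], logical=[C,A,B,n,H,o,F,G]
After op 11 (swap(1, 2)): offset=7, physical=[B,A,n,H,o,F,G,C], logical=[C,B,A,n,H,o,F,G]
After op 12 (rotate(-3)): offset=4, physical=[B,A,n,H,o,F,G,C], logical=[o,F,G,C,B,A,n,H]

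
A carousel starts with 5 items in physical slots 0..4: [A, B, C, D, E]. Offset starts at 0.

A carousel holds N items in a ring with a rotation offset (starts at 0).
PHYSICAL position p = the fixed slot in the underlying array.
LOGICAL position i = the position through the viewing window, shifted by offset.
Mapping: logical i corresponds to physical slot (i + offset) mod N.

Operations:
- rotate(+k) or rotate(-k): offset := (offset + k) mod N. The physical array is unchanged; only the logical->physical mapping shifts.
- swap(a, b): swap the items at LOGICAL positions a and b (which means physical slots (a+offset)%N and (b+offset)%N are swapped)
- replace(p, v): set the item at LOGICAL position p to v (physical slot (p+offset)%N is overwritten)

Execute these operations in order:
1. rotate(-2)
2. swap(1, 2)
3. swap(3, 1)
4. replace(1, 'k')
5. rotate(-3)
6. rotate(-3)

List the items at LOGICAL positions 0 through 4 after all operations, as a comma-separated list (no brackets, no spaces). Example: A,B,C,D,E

After op 1 (rotate(-2)): offset=3, physical=[A,B,C,D,E], logical=[D,E,A,B,C]
After op 2 (swap(1, 2)): offset=3, physical=[E,B,C,D,A], logical=[D,A,E,B,C]
After op 3 (swap(3, 1)): offset=3, physical=[E,A,C,D,B], logical=[D,B,E,A,C]
After op 4 (replace(1, 'k')): offset=3, physical=[E,A,C,D,k], logical=[D,k,E,A,C]
After op 5 (rotate(-3)): offset=0, physical=[E,A,C,D,k], logical=[E,A,C,D,k]
After op 6 (rotate(-3)): offset=2, physical=[E,A,C,D,k], logical=[C,D,k,E,A]

Answer: C,D,k,E,A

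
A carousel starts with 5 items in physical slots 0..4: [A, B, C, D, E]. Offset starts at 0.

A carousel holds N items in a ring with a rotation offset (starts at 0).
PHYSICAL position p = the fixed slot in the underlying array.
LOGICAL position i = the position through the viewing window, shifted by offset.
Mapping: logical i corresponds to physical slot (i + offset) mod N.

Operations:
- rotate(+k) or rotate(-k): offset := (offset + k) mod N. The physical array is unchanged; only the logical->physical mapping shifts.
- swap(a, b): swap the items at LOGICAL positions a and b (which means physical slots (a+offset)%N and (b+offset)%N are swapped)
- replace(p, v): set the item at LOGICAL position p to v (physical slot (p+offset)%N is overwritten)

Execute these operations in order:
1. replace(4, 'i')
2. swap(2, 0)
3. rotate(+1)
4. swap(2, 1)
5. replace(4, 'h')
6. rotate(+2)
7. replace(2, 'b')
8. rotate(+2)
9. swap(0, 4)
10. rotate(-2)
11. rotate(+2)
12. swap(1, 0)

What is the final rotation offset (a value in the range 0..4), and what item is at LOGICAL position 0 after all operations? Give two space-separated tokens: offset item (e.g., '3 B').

After op 1 (replace(4, 'i')): offset=0, physical=[A,B,C,D,i], logical=[A,B,C,D,i]
After op 2 (swap(2, 0)): offset=0, physical=[C,B,A,D,i], logical=[C,B,A,D,i]
After op 3 (rotate(+1)): offset=1, physical=[C,B,A,D,i], logical=[B,A,D,i,C]
After op 4 (swap(2, 1)): offset=1, physical=[C,B,D,A,i], logical=[B,D,A,i,C]
After op 5 (replace(4, 'h')): offset=1, physical=[h,B,D,A,i], logical=[B,D,A,i,h]
After op 6 (rotate(+2)): offset=3, physical=[h,B,D,A,i], logical=[A,i,h,B,D]
After op 7 (replace(2, 'b')): offset=3, physical=[b,B,D,A,i], logical=[A,i,b,B,D]
After op 8 (rotate(+2)): offset=0, physical=[b,B,D,A,i], logical=[b,B,D,A,i]
After op 9 (swap(0, 4)): offset=0, physical=[i,B,D,A,b], logical=[i,B,D,A,b]
After op 10 (rotate(-2)): offset=3, physical=[i,B,D,A,b], logical=[A,b,i,B,D]
After op 11 (rotate(+2)): offset=0, physical=[i,B,D,A,b], logical=[i,B,D,A,b]
After op 12 (swap(1, 0)): offset=0, physical=[B,i,D,A,b], logical=[B,i,D,A,b]

Answer: 0 B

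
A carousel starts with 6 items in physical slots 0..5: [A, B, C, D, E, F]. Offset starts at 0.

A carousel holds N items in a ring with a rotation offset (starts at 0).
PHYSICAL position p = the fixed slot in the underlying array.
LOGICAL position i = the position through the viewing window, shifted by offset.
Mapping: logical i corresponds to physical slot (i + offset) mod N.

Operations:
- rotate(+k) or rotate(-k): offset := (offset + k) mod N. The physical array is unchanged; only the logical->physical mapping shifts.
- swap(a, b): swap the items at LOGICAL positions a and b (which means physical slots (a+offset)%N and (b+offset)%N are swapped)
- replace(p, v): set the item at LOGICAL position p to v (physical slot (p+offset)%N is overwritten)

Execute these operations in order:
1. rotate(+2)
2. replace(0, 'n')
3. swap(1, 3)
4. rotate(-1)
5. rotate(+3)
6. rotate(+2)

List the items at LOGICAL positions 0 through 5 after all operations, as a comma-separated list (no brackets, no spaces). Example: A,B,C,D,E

Answer: A,B,n,F,E,D

Derivation:
After op 1 (rotate(+2)): offset=2, physical=[A,B,C,D,E,F], logical=[C,D,E,F,A,B]
After op 2 (replace(0, 'n')): offset=2, physical=[A,B,n,D,E,F], logical=[n,D,E,F,A,B]
After op 3 (swap(1, 3)): offset=2, physical=[A,B,n,F,E,D], logical=[n,F,E,D,A,B]
After op 4 (rotate(-1)): offset=1, physical=[A,B,n,F,E,D], logical=[B,n,F,E,D,A]
After op 5 (rotate(+3)): offset=4, physical=[A,B,n,F,E,D], logical=[E,D,A,B,n,F]
After op 6 (rotate(+2)): offset=0, physical=[A,B,n,F,E,D], logical=[A,B,n,F,E,D]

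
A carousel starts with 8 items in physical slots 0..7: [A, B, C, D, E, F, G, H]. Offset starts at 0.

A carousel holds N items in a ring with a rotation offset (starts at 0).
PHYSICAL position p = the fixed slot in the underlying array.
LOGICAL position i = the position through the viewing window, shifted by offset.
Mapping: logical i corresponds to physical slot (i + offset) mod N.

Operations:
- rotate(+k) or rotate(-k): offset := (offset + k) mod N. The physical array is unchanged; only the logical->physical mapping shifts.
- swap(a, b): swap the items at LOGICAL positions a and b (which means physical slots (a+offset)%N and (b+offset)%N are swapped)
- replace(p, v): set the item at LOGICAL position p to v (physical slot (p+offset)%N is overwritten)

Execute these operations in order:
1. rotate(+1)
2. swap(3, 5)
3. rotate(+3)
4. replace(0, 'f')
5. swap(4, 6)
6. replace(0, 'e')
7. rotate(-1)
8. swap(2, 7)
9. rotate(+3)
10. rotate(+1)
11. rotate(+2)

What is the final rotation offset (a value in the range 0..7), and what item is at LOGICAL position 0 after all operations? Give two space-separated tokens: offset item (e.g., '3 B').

Answer: 1 B

Derivation:
After op 1 (rotate(+1)): offset=1, physical=[A,B,C,D,E,F,G,H], logical=[B,C,D,E,F,G,H,A]
After op 2 (swap(3, 5)): offset=1, physical=[A,B,C,D,G,F,E,H], logical=[B,C,D,G,F,E,H,A]
After op 3 (rotate(+3)): offset=4, physical=[A,B,C,D,G,F,E,H], logical=[G,F,E,H,A,B,C,D]
After op 4 (replace(0, 'f')): offset=4, physical=[A,B,C,D,f,F,E,H], logical=[f,F,E,H,A,B,C,D]
After op 5 (swap(4, 6)): offset=4, physical=[C,B,A,D,f,F,E,H], logical=[f,F,E,H,C,B,A,D]
After op 6 (replace(0, 'e')): offset=4, physical=[C,B,A,D,e,F,E,H], logical=[e,F,E,H,C,B,A,D]
After op 7 (rotate(-1)): offset=3, physical=[C,B,A,D,e,F,E,H], logical=[D,e,F,E,H,C,B,A]
After op 8 (swap(2, 7)): offset=3, physical=[C,B,F,D,e,A,E,H], logical=[D,e,A,E,H,C,B,F]
After op 9 (rotate(+3)): offset=6, physical=[C,B,F,D,e,A,E,H], logical=[E,H,C,B,F,D,e,A]
After op 10 (rotate(+1)): offset=7, physical=[C,B,F,D,e,A,E,H], logical=[H,C,B,F,D,e,A,E]
After op 11 (rotate(+2)): offset=1, physical=[C,B,F,D,e,A,E,H], logical=[B,F,D,e,A,E,H,C]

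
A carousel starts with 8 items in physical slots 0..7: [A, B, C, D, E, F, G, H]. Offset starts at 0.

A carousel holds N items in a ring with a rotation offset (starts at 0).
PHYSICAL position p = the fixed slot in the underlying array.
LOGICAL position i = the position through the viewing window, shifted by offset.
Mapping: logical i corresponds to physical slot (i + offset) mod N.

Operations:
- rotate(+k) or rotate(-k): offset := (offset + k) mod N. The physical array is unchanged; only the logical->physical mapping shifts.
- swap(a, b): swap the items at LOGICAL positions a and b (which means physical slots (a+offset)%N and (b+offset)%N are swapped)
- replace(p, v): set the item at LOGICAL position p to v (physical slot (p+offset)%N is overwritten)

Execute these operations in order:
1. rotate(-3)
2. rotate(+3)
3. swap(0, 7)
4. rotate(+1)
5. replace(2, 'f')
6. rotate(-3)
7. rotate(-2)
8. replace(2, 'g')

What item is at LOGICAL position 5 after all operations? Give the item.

Answer: B

Derivation:
After op 1 (rotate(-3)): offset=5, physical=[A,B,C,D,E,F,G,H], logical=[F,G,H,A,B,C,D,E]
After op 2 (rotate(+3)): offset=0, physical=[A,B,C,D,E,F,G,H], logical=[A,B,C,D,E,F,G,H]
After op 3 (swap(0, 7)): offset=0, physical=[H,B,C,D,E,F,G,A], logical=[H,B,C,D,E,F,G,A]
After op 4 (rotate(+1)): offset=1, physical=[H,B,C,D,E,F,G,A], logical=[B,C,D,E,F,G,A,H]
After op 5 (replace(2, 'f')): offset=1, physical=[H,B,C,f,E,F,G,A], logical=[B,C,f,E,F,G,A,H]
After op 6 (rotate(-3)): offset=6, physical=[H,B,C,f,E,F,G,A], logical=[G,A,H,B,C,f,E,F]
After op 7 (rotate(-2)): offset=4, physical=[H,B,C,f,E,F,G,A], logical=[E,F,G,A,H,B,C,f]
After op 8 (replace(2, 'g')): offset=4, physical=[H,B,C,f,E,F,g,A], logical=[E,F,g,A,H,B,C,f]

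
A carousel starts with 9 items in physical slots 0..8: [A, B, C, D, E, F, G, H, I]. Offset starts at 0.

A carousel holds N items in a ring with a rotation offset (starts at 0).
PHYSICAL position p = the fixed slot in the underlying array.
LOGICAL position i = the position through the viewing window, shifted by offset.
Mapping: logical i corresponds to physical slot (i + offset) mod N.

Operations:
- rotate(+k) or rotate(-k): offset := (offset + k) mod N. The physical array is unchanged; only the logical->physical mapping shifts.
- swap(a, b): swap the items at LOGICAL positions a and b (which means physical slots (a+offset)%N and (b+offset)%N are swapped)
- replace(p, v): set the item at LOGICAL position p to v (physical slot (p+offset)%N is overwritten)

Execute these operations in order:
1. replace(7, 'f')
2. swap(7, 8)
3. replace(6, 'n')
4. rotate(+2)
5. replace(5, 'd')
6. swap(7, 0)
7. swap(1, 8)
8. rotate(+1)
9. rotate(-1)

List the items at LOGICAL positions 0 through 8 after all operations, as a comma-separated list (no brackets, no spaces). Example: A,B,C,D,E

After op 1 (replace(7, 'f')): offset=0, physical=[A,B,C,D,E,F,G,f,I], logical=[A,B,C,D,E,F,G,f,I]
After op 2 (swap(7, 8)): offset=0, physical=[A,B,C,D,E,F,G,I,f], logical=[A,B,C,D,E,F,G,I,f]
After op 3 (replace(6, 'n')): offset=0, physical=[A,B,C,D,E,F,n,I,f], logical=[A,B,C,D,E,F,n,I,f]
After op 4 (rotate(+2)): offset=2, physical=[A,B,C,D,E,F,n,I,f], logical=[C,D,E,F,n,I,f,A,B]
After op 5 (replace(5, 'd')): offset=2, physical=[A,B,C,D,E,F,n,d,f], logical=[C,D,E,F,n,d,f,A,B]
After op 6 (swap(7, 0)): offset=2, physical=[C,B,A,D,E,F,n,d,f], logical=[A,D,E,F,n,d,f,C,B]
After op 7 (swap(1, 8)): offset=2, physical=[C,D,A,B,E,F,n,d,f], logical=[A,B,E,F,n,d,f,C,D]
After op 8 (rotate(+1)): offset=3, physical=[C,D,A,B,E,F,n,d,f], logical=[B,E,F,n,d,f,C,D,A]
After op 9 (rotate(-1)): offset=2, physical=[C,D,A,B,E,F,n,d,f], logical=[A,B,E,F,n,d,f,C,D]

Answer: A,B,E,F,n,d,f,C,D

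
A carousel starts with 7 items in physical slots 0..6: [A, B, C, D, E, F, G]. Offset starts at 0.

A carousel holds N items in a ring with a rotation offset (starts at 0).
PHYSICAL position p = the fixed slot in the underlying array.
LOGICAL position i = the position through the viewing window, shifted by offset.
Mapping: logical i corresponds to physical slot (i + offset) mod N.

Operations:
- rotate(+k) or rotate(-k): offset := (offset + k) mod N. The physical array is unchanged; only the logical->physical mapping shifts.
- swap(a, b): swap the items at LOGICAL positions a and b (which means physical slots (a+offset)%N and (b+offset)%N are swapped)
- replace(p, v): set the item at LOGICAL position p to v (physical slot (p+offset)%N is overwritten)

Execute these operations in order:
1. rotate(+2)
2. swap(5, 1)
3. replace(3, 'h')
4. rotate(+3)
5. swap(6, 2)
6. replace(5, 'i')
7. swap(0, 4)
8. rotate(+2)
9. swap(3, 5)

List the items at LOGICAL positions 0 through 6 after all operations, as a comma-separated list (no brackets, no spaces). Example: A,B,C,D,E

After op 1 (rotate(+2)): offset=2, physical=[A,B,C,D,E,F,G], logical=[C,D,E,F,G,A,B]
After op 2 (swap(5, 1)): offset=2, physical=[D,B,C,A,E,F,G], logical=[C,A,E,F,G,D,B]
After op 3 (replace(3, 'h')): offset=2, physical=[D,B,C,A,E,h,G], logical=[C,A,E,h,G,D,B]
After op 4 (rotate(+3)): offset=5, physical=[D,B,C,A,E,h,G], logical=[h,G,D,B,C,A,E]
After op 5 (swap(6, 2)): offset=5, physical=[E,B,C,A,D,h,G], logical=[h,G,E,B,C,A,D]
After op 6 (replace(5, 'i')): offset=5, physical=[E,B,C,i,D,h,G], logical=[h,G,E,B,C,i,D]
After op 7 (swap(0, 4)): offset=5, physical=[E,B,h,i,D,C,G], logical=[C,G,E,B,h,i,D]
After op 8 (rotate(+2)): offset=0, physical=[E,B,h,i,D,C,G], logical=[E,B,h,i,D,C,G]
After op 9 (swap(3, 5)): offset=0, physical=[E,B,h,C,D,i,G], logical=[E,B,h,C,D,i,G]

Answer: E,B,h,C,D,i,G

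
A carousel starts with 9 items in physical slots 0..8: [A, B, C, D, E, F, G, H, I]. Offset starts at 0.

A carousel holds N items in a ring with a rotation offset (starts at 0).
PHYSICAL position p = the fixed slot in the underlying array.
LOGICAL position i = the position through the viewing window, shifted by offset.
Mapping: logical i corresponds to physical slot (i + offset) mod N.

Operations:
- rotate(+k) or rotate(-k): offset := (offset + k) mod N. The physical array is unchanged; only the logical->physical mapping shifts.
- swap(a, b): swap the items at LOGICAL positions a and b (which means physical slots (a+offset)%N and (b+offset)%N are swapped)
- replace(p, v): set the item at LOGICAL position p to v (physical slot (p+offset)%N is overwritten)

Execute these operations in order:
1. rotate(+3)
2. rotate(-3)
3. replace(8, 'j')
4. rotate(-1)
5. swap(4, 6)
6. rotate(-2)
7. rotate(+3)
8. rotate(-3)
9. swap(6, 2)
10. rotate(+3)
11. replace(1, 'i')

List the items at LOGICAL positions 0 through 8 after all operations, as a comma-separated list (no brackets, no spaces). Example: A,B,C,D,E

After op 1 (rotate(+3)): offset=3, physical=[A,B,C,D,E,F,G,H,I], logical=[D,E,F,G,H,I,A,B,C]
After op 2 (rotate(-3)): offset=0, physical=[A,B,C,D,E,F,G,H,I], logical=[A,B,C,D,E,F,G,H,I]
After op 3 (replace(8, 'j')): offset=0, physical=[A,B,C,D,E,F,G,H,j], logical=[A,B,C,D,E,F,G,H,j]
After op 4 (rotate(-1)): offset=8, physical=[A,B,C,D,E,F,G,H,j], logical=[j,A,B,C,D,E,F,G,H]
After op 5 (swap(4, 6)): offset=8, physical=[A,B,C,F,E,D,G,H,j], logical=[j,A,B,C,F,E,D,G,H]
After op 6 (rotate(-2)): offset=6, physical=[A,B,C,F,E,D,G,H,j], logical=[G,H,j,A,B,C,F,E,D]
After op 7 (rotate(+3)): offset=0, physical=[A,B,C,F,E,D,G,H,j], logical=[A,B,C,F,E,D,G,H,j]
After op 8 (rotate(-3)): offset=6, physical=[A,B,C,F,E,D,G,H,j], logical=[G,H,j,A,B,C,F,E,D]
After op 9 (swap(6, 2)): offset=6, physical=[A,B,C,j,E,D,G,H,F], logical=[G,H,F,A,B,C,j,E,D]
After op 10 (rotate(+3)): offset=0, physical=[A,B,C,j,E,D,G,H,F], logical=[A,B,C,j,E,D,G,H,F]
After op 11 (replace(1, 'i')): offset=0, physical=[A,i,C,j,E,D,G,H,F], logical=[A,i,C,j,E,D,G,H,F]

Answer: A,i,C,j,E,D,G,H,F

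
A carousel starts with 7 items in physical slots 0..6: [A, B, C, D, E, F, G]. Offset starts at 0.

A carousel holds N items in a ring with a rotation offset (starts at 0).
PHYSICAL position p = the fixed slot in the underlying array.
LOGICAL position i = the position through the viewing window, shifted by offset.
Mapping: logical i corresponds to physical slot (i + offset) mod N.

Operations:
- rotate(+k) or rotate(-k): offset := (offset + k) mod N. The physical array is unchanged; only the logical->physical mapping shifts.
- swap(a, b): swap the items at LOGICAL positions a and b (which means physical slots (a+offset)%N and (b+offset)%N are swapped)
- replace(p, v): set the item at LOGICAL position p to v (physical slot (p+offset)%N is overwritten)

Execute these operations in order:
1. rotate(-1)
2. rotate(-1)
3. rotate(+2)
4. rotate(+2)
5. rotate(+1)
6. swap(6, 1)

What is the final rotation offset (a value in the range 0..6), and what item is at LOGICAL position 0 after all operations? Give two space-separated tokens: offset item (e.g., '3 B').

Answer: 3 D

Derivation:
After op 1 (rotate(-1)): offset=6, physical=[A,B,C,D,E,F,G], logical=[G,A,B,C,D,E,F]
After op 2 (rotate(-1)): offset=5, physical=[A,B,C,D,E,F,G], logical=[F,G,A,B,C,D,E]
After op 3 (rotate(+2)): offset=0, physical=[A,B,C,D,E,F,G], logical=[A,B,C,D,E,F,G]
After op 4 (rotate(+2)): offset=2, physical=[A,B,C,D,E,F,G], logical=[C,D,E,F,G,A,B]
After op 5 (rotate(+1)): offset=3, physical=[A,B,C,D,E,F,G], logical=[D,E,F,G,A,B,C]
After op 6 (swap(6, 1)): offset=3, physical=[A,B,E,D,C,F,G], logical=[D,C,F,G,A,B,E]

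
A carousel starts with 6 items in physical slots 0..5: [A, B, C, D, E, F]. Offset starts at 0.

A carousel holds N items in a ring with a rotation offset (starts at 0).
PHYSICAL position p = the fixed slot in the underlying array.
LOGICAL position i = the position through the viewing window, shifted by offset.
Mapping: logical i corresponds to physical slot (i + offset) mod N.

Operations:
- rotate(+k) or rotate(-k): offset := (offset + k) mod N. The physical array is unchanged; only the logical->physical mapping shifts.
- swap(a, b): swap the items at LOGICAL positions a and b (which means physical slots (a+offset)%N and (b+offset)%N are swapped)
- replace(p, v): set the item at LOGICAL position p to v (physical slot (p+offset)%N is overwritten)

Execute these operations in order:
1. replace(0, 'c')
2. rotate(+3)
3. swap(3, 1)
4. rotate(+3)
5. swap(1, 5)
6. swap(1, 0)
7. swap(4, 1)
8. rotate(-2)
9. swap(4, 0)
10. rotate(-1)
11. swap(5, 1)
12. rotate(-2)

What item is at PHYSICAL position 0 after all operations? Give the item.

Answer: F

Derivation:
After op 1 (replace(0, 'c')): offset=0, physical=[c,B,C,D,E,F], logical=[c,B,C,D,E,F]
After op 2 (rotate(+3)): offset=3, physical=[c,B,C,D,E,F], logical=[D,E,F,c,B,C]
After op 3 (swap(3, 1)): offset=3, physical=[E,B,C,D,c,F], logical=[D,c,F,E,B,C]
After op 4 (rotate(+3)): offset=0, physical=[E,B,C,D,c,F], logical=[E,B,C,D,c,F]
After op 5 (swap(1, 5)): offset=0, physical=[E,F,C,D,c,B], logical=[E,F,C,D,c,B]
After op 6 (swap(1, 0)): offset=0, physical=[F,E,C,D,c,B], logical=[F,E,C,D,c,B]
After op 7 (swap(4, 1)): offset=0, physical=[F,c,C,D,E,B], logical=[F,c,C,D,E,B]
After op 8 (rotate(-2)): offset=4, physical=[F,c,C,D,E,B], logical=[E,B,F,c,C,D]
After op 9 (swap(4, 0)): offset=4, physical=[F,c,E,D,C,B], logical=[C,B,F,c,E,D]
After op 10 (rotate(-1)): offset=3, physical=[F,c,E,D,C,B], logical=[D,C,B,F,c,E]
After op 11 (swap(5, 1)): offset=3, physical=[F,c,C,D,E,B], logical=[D,E,B,F,c,C]
After op 12 (rotate(-2)): offset=1, physical=[F,c,C,D,E,B], logical=[c,C,D,E,B,F]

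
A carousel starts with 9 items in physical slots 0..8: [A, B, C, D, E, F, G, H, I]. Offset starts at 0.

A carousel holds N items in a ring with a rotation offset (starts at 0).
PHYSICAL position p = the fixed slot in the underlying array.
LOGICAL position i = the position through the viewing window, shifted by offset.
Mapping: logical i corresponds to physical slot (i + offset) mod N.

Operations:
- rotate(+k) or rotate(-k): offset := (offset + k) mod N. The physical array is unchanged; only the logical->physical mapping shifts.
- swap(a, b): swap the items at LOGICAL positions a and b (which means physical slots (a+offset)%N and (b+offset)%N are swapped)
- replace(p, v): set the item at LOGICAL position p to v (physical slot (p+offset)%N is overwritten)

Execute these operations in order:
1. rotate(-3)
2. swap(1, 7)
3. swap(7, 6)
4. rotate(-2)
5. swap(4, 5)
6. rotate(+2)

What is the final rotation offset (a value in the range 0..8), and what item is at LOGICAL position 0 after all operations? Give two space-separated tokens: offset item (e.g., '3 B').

Answer: 6 G

Derivation:
After op 1 (rotate(-3)): offset=6, physical=[A,B,C,D,E,F,G,H,I], logical=[G,H,I,A,B,C,D,E,F]
After op 2 (swap(1, 7)): offset=6, physical=[A,B,C,D,H,F,G,E,I], logical=[G,E,I,A,B,C,D,H,F]
After op 3 (swap(7, 6)): offset=6, physical=[A,B,C,H,D,F,G,E,I], logical=[G,E,I,A,B,C,H,D,F]
After op 4 (rotate(-2)): offset=4, physical=[A,B,C,H,D,F,G,E,I], logical=[D,F,G,E,I,A,B,C,H]
After op 5 (swap(4, 5)): offset=4, physical=[I,B,C,H,D,F,G,E,A], logical=[D,F,G,E,A,I,B,C,H]
After op 6 (rotate(+2)): offset=6, physical=[I,B,C,H,D,F,G,E,A], logical=[G,E,A,I,B,C,H,D,F]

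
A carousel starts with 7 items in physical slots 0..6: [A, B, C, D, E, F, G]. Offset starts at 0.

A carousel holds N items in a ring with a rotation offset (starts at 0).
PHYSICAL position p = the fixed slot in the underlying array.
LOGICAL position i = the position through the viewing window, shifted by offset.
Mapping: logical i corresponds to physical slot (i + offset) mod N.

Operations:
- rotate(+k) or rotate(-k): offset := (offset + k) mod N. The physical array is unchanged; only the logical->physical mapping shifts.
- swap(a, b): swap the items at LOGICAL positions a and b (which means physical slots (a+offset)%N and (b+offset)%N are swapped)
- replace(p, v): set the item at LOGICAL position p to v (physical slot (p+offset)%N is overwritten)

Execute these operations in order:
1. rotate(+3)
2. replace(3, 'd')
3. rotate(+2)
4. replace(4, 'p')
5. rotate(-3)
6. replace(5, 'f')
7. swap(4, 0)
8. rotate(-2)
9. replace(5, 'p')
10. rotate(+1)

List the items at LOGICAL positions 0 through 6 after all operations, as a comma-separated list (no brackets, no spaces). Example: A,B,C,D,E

Answer: B,d,D,E,p,p,f

Derivation:
After op 1 (rotate(+3)): offset=3, physical=[A,B,C,D,E,F,G], logical=[D,E,F,G,A,B,C]
After op 2 (replace(3, 'd')): offset=3, physical=[A,B,C,D,E,F,d], logical=[D,E,F,d,A,B,C]
After op 3 (rotate(+2)): offset=5, physical=[A,B,C,D,E,F,d], logical=[F,d,A,B,C,D,E]
After op 4 (replace(4, 'p')): offset=5, physical=[A,B,p,D,E,F,d], logical=[F,d,A,B,p,D,E]
After op 5 (rotate(-3)): offset=2, physical=[A,B,p,D,E,F,d], logical=[p,D,E,F,d,A,B]
After op 6 (replace(5, 'f')): offset=2, physical=[f,B,p,D,E,F,d], logical=[p,D,E,F,d,f,B]
After op 7 (swap(4, 0)): offset=2, physical=[f,B,d,D,E,F,p], logical=[d,D,E,F,p,f,B]
After op 8 (rotate(-2)): offset=0, physical=[f,B,d,D,E,F,p], logical=[f,B,d,D,E,F,p]
After op 9 (replace(5, 'p')): offset=0, physical=[f,B,d,D,E,p,p], logical=[f,B,d,D,E,p,p]
After op 10 (rotate(+1)): offset=1, physical=[f,B,d,D,E,p,p], logical=[B,d,D,E,p,p,f]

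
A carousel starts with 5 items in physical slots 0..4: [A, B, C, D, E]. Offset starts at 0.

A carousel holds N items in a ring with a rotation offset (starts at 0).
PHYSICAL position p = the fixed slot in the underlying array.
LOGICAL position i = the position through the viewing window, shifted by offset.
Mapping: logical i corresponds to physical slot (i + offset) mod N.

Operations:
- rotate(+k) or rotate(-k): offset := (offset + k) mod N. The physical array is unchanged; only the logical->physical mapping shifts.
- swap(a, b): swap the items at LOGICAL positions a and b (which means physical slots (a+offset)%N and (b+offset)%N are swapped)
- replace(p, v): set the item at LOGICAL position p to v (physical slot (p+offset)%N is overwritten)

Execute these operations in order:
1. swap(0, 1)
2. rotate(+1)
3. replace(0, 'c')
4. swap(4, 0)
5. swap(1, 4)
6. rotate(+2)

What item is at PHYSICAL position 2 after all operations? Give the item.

Answer: c

Derivation:
After op 1 (swap(0, 1)): offset=0, physical=[B,A,C,D,E], logical=[B,A,C,D,E]
After op 2 (rotate(+1)): offset=1, physical=[B,A,C,D,E], logical=[A,C,D,E,B]
After op 3 (replace(0, 'c')): offset=1, physical=[B,c,C,D,E], logical=[c,C,D,E,B]
After op 4 (swap(4, 0)): offset=1, physical=[c,B,C,D,E], logical=[B,C,D,E,c]
After op 5 (swap(1, 4)): offset=1, physical=[C,B,c,D,E], logical=[B,c,D,E,C]
After op 6 (rotate(+2)): offset=3, physical=[C,B,c,D,E], logical=[D,E,C,B,c]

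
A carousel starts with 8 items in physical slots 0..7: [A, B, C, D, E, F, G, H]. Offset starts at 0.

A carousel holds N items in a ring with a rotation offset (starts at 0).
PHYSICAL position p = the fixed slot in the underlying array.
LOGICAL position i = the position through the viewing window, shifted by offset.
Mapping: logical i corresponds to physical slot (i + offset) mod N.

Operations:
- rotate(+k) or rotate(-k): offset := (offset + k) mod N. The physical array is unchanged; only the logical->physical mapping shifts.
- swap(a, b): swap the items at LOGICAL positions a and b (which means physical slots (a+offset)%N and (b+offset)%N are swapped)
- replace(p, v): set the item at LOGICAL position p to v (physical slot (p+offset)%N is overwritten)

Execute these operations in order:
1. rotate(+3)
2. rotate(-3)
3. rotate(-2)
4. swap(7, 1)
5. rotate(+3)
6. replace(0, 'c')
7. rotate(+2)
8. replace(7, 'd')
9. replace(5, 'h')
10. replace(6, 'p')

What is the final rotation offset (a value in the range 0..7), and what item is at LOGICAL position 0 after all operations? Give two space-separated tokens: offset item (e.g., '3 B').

After op 1 (rotate(+3)): offset=3, physical=[A,B,C,D,E,F,G,H], logical=[D,E,F,G,H,A,B,C]
After op 2 (rotate(-3)): offset=0, physical=[A,B,C,D,E,F,G,H], logical=[A,B,C,D,E,F,G,H]
After op 3 (rotate(-2)): offset=6, physical=[A,B,C,D,E,F,G,H], logical=[G,H,A,B,C,D,E,F]
After op 4 (swap(7, 1)): offset=6, physical=[A,B,C,D,E,H,G,F], logical=[G,F,A,B,C,D,E,H]
After op 5 (rotate(+3)): offset=1, physical=[A,B,C,D,E,H,G,F], logical=[B,C,D,E,H,G,F,A]
After op 6 (replace(0, 'c')): offset=1, physical=[A,c,C,D,E,H,G,F], logical=[c,C,D,E,H,G,F,A]
After op 7 (rotate(+2)): offset=3, physical=[A,c,C,D,E,H,G,F], logical=[D,E,H,G,F,A,c,C]
After op 8 (replace(7, 'd')): offset=3, physical=[A,c,d,D,E,H,G,F], logical=[D,E,H,G,F,A,c,d]
After op 9 (replace(5, 'h')): offset=3, physical=[h,c,d,D,E,H,G,F], logical=[D,E,H,G,F,h,c,d]
After op 10 (replace(6, 'p')): offset=3, physical=[h,p,d,D,E,H,G,F], logical=[D,E,H,G,F,h,p,d]

Answer: 3 D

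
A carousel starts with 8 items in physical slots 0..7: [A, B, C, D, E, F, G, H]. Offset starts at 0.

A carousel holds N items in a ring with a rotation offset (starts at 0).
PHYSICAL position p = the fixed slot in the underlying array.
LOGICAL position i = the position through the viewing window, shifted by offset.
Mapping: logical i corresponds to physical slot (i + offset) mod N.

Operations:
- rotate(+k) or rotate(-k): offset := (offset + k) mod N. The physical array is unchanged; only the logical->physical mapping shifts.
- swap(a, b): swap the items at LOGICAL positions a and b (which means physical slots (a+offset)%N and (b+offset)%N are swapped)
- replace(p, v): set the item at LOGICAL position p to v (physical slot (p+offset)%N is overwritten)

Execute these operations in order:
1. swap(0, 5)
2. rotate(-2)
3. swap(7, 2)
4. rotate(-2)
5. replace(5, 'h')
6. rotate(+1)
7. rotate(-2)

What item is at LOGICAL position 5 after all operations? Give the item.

Answer: A

Derivation:
After op 1 (swap(0, 5)): offset=0, physical=[F,B,C,D,E,A,G,H], logical=[F,B,C,D,E,A,G,H]
After op 2 (rotate(-2)): offset=6, physical=[F,B,C,D,E,A,G,H], logical=[G,H,F,B,C,D,E,A]
After op 3 (swap(7, 2)): offset=6, physical=[A,B,C,D,E,F,G,H], logical=[G,H,A,B,C,D,E,F]
After op 4 (rotate(-2)): offset=4, physical=[A,B,C,D,E,F,G,H], logical=[E,F,G,H,A,B,C,D]
After op 5 (replace(5, 'h')): offset=4, physical=[A,h,C,D,E,F,G,H], logical=[E,F,G,H,A,h,C,D]
After op 6 (rotate(+1)): offset=5, physical=[A,h,C,D,E,F,G,H], logical=[F,G,H,A,h,C,D,E]
After op 7 (rotate(-2)): offset=3, physical=[A,h,C,D,E,F,G,H], logical=[D,E,F,G,H,A,h,C]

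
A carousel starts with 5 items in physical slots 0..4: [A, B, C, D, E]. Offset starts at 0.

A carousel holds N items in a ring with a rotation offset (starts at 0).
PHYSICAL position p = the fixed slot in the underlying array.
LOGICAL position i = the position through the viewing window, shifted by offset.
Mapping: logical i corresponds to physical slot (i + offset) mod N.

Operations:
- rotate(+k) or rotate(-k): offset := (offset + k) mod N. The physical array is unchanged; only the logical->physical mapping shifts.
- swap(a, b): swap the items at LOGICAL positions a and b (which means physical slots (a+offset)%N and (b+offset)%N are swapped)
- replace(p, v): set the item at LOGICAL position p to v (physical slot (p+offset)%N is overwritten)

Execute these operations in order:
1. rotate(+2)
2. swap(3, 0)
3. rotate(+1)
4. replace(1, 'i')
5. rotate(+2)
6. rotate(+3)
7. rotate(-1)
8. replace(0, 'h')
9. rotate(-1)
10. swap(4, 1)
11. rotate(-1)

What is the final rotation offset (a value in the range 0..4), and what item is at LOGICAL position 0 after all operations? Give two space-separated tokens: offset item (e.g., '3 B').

Answer: 0 h

Derivation:
After op 1 (rotate(+2)): offset=2, physical=[A,B,C,D,E], logical=[C,D,E,A,B]
After op 2 (swap(3, 0)): offset=2, physical=[C,B,A,D,E], logical=[A,D,E,C,B]
After op 3 (rotate(+1)): offset=3, physical=[C,B,A,D,E], logical=[D,E,C,B,A]
After op 4 (replace(1, 'i')): offset=3, physical=[C,B,A,D,i], logical=[D,i,C,B,A]
After op 5 (rotate(+2)): offset=0, physical=[C,B,A,D,i], logical=[C,B,A,D,i]
After op 6 (rotate(+3)): offset=3, physical=[C,B,A,D,i], logical=[D,i,C,B,A]
After op 7 (rotate(-1)): offset=2, physical=[C,B,A,D,i], logical=[A,D,i,C,B]
After op 8 (replace(0, 'h')): offset=2, physical=[C,B,h,D,i], logical=[h,D,i,C,B]
After op 9 (rotate(-1)): offset=1, physical=[C,B,h,D,i], logical=[B,h,D,i,C]
After op 10 (swap(4, 1)): offset=1, physical=[h,B,C,D,i], logical=[B,C,D,i,h]
After op 11 (rotate(-1)): offset=0, physical=[h,B,C,D,i], logical=[h,B,C,D,i]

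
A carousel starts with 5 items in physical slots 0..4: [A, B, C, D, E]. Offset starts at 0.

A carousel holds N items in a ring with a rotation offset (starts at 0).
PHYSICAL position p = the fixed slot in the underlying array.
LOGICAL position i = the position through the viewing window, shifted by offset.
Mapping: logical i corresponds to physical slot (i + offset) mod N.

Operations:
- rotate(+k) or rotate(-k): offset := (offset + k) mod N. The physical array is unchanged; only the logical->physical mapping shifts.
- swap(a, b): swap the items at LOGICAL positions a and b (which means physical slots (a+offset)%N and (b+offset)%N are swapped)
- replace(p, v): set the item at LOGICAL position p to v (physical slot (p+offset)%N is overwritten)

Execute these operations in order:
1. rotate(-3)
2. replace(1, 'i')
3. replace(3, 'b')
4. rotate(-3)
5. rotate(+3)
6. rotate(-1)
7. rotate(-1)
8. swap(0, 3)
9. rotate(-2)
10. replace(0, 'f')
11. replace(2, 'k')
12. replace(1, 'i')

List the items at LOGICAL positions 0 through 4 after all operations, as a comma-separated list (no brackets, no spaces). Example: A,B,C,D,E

After op 1 (rotate(-3)): offset=2, physical=[A,B,C,D,E], logical=[C,D,E,A,B]
After op 2 (replace(1, 'i')): offset=2, physical=[A,B,C,i,E], logical=[C,i,E,A,B]
After op 3 (replace(3, 'b')): offset=2, physical=[b,B,C,i,E], logical=[C,i,E,b,B]
After op 4 (rotate(-3)): offset=4, physical=[b,B,C,i,E], logical=[E,b,B,C,i]
After op 5 (rotate(+3)): offset=2, physical=[b,B,C,i,E], logical=[C,i,E,b,B]
After op 6 (rotate(-1)): offset=1, physical=[b,B,C,i,E], logical=[B,C,i,E,b]
After op 7 (rotate(-1)): offset=0, physical=[b,B,C,i,E], logical=[b,B,C,i,E]
After op 8 (swap(0, 3)): offset=0, physical=[i,B,C,b,E], logical=[i,B,C,b,E]
After op 9 (rotate(-2)): offset=3, physical=[i,B,C,b,E], logical=[b,E,i,B,C]
After op 10 (replace(0, 'f')): offset=3, physical=[i,B,C,f,E], logical=[f,E,i,B,C]
After op 11 (replace(2, 'k')): offset=3, physical=[k,B,C,f,E], logical=[f,E,k,B,C]
After op 12 (replace(1, 'i')): offset=3, physical=[k,B,C,f,i], logical=[f,i,k,B,C]

Answer: f,i,k,B,C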